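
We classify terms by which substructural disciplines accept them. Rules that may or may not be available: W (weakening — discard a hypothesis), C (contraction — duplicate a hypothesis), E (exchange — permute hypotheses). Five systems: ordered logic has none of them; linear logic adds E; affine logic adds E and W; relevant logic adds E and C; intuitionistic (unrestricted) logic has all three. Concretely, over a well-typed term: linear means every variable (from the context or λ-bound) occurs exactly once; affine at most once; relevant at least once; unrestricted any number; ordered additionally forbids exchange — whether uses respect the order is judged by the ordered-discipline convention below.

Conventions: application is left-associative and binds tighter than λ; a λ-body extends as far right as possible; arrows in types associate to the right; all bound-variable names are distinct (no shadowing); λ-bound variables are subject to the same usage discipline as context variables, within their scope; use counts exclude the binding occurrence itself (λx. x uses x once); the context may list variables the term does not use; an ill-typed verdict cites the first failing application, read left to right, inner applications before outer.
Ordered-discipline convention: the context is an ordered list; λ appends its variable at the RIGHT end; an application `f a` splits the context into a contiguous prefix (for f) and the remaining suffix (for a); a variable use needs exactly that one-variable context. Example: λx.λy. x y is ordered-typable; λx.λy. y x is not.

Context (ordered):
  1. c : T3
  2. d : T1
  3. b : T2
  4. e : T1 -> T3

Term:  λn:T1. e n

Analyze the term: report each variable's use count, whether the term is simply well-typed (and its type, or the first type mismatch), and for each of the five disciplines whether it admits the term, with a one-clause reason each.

use counts: c=0; d=0; b=0; e=1; n (bound)=1
uses in reading order: e, n
typing: well-typed at T1 -> T3
ordered: ✗ — c, d, b left unused
linear: ✗ — c, d, b left unused
affine: ✓ — none of c, d, b, e, n used more than once
relevant: ✗ — c, d, b left unused
unrestricted: ✓ — well-typed at T1 -> T3; no restrictions here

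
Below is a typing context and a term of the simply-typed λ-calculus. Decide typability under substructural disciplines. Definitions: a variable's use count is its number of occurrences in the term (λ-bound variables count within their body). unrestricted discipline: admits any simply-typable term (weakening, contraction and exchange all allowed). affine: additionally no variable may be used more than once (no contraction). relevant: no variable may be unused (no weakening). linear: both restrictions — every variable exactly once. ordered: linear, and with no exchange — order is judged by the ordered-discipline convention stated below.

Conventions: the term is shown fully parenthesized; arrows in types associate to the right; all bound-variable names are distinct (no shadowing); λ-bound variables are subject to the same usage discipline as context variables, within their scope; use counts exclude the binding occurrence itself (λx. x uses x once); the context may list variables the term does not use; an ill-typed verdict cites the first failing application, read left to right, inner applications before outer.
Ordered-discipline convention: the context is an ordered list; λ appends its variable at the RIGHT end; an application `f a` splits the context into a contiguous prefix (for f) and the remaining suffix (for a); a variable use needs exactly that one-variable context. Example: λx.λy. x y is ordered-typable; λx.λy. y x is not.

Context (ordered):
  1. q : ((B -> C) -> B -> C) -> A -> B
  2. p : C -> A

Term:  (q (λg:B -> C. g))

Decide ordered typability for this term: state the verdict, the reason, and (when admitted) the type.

no — unused: p — weakening required
usage: q ×1, p ×0, g (λ-bound) ×1
use order (left to right): q, g
typing: the term checks, with type A -> B
across the five disciplines: ordered ✗ | linear ✗ | affine ✓ | relevant ✗ | unrestricted ✓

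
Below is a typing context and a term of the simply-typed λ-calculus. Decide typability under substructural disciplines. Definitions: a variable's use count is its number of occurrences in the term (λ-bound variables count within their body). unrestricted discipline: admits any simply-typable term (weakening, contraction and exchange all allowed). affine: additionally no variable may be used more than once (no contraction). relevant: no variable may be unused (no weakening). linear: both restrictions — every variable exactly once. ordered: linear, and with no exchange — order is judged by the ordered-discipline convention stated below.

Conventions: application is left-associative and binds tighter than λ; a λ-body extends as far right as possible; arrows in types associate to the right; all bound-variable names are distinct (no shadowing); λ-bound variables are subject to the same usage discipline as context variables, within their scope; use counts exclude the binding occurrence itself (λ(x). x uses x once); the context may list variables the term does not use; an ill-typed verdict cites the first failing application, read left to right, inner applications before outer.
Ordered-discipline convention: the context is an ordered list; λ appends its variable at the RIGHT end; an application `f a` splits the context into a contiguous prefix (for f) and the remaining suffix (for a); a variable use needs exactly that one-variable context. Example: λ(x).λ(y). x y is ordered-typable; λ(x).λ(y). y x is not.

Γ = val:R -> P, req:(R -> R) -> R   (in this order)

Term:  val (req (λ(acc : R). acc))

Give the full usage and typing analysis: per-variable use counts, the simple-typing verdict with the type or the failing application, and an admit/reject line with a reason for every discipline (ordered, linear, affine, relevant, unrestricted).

use counts: val ×1, req ×1, acc (λ-bound) ×1
use order (left to right): val, req, acc
typing: well-typed — term : P
ordered: ✓, val, req, acc once each; derivable with no W/C/E
linear: ✓, single use per variable (val, req, acc)
affine: ✓, val, req, acc: no repeats, contraction unneeded
relevant: ✓, every one of val, req, acc appears
unrestricted: ✓, type-checks (P) and nothing is barred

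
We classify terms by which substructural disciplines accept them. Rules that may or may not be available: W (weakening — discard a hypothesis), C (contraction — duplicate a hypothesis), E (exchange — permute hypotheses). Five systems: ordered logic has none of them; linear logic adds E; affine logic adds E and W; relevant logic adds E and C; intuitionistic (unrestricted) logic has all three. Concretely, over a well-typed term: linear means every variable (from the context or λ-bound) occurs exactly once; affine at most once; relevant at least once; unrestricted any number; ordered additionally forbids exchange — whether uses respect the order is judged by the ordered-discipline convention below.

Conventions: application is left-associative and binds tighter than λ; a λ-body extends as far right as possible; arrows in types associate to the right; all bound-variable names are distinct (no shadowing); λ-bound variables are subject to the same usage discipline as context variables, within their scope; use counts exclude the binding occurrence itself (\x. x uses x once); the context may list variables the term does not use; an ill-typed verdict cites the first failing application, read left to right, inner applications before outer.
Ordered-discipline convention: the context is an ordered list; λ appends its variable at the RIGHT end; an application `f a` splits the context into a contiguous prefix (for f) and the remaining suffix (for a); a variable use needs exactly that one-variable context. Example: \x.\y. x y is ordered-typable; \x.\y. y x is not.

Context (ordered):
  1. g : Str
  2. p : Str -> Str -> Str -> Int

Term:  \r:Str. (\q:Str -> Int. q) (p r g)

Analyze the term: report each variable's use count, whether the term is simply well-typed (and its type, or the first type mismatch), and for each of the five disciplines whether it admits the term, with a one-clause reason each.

counts: g: 1; p: 1; r (bound): 1; q (bound): 1
order of uses: q, p, r, g
typing: the term checks, with type Str -> Str -> Int
ordered: ✗ — no ordered split (uses run q, p, r, g)
linear: ✓ — each of g, p, r, q used exactly once
affine: ✓ — at most one use each (g, p, r, q)
relevant: ✓ — at least one use each (g, p, r, q)
unrestricted: ✓ — well-typed at Str -> Str -> Int; no restrictions here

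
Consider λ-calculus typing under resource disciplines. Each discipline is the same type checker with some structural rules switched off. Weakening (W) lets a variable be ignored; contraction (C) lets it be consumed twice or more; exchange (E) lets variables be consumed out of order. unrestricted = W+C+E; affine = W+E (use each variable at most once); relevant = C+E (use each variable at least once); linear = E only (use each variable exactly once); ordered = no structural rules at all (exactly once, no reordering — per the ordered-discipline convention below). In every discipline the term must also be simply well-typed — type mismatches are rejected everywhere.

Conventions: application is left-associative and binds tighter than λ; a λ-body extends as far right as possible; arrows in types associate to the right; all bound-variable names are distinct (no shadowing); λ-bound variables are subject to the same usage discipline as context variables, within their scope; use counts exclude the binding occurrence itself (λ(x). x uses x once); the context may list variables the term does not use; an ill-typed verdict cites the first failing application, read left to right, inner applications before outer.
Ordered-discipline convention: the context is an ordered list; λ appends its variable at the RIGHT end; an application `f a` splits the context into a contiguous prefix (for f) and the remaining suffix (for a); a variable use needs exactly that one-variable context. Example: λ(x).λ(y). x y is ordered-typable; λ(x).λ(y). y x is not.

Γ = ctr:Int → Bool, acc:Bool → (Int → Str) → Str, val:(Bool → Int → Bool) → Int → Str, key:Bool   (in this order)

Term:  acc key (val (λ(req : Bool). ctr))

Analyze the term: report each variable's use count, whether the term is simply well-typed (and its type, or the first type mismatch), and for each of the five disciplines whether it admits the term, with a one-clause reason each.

variable uses: ctr: 1; acc: 1; val: 1; key: 1; req [bound]: 0
use order (left to right): acc, key, val, ctr
typing: well-typed at Str
ordered: ✗ — needs weakening: req unused
linear: ✗ — needs weakening: req unused
affine: ✓ — none of ctr, acc, val, key, req used more than once
relevant: ✗ — needs weakening: req unused
unrestricted: ✓ — type-checks (Str) and nothing is barred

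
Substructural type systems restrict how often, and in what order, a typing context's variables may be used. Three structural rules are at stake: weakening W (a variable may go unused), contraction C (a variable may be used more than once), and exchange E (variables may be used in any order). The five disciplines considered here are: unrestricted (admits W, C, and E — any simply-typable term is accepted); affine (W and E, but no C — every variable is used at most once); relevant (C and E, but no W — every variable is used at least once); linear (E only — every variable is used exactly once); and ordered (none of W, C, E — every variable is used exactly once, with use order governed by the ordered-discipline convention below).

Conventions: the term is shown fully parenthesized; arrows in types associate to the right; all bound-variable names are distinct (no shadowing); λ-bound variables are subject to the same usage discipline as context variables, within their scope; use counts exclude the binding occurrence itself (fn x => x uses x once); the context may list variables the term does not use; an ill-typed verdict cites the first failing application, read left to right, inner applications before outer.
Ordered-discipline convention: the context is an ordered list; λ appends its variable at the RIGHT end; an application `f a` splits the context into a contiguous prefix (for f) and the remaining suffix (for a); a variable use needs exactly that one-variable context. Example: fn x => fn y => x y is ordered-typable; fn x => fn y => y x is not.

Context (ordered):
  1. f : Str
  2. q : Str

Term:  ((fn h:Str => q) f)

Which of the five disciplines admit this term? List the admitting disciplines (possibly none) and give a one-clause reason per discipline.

accepted by: affine, unrestricted
variable uses: f=1, q=1, h [bound]=0
left-to-right use order: q, f
typing: ✓ — Str
ordered: ✗ — h never used (weakening)
linear: ✗ — h never used (weakening)
affine: ✓ — at most one use each (f, q, h)
relevant: ✗ — h never used (weakening)
unrestricted: ✓ — well-typed at Str; no restrictions here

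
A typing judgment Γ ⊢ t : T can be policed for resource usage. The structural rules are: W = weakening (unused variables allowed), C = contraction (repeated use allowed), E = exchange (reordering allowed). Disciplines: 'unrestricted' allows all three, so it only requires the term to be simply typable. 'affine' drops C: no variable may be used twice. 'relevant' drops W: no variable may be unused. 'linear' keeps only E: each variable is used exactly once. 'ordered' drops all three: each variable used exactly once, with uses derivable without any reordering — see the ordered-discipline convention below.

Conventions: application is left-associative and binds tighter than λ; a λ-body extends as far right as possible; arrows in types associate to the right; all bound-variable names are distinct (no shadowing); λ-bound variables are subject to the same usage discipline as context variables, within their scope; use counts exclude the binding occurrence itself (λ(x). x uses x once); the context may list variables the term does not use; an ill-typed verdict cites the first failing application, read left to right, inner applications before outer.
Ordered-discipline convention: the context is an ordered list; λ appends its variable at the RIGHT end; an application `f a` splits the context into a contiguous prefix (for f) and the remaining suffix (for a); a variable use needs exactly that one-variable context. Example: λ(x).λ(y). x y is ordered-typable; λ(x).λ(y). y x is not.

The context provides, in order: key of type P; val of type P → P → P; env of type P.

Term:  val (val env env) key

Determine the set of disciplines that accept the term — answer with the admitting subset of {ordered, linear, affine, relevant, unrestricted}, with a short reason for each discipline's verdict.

admitted by: relevant, unrestricted
usage: key ×1, val ×2, env ×2
use order (left to right): val, val, env, env, key
typing: well-typed — term : P
ordered: ✗ — uses contraction: val ×2, env ×2
linear: ✗ — uses contraction: val ×2, env ×2
affine: ✗ — uses contraction: val ×2, env ×2
relevant: ✓ — at least one use each (key, val, env)
unrestricted: ✓ — type-checks (P) and nothing is barred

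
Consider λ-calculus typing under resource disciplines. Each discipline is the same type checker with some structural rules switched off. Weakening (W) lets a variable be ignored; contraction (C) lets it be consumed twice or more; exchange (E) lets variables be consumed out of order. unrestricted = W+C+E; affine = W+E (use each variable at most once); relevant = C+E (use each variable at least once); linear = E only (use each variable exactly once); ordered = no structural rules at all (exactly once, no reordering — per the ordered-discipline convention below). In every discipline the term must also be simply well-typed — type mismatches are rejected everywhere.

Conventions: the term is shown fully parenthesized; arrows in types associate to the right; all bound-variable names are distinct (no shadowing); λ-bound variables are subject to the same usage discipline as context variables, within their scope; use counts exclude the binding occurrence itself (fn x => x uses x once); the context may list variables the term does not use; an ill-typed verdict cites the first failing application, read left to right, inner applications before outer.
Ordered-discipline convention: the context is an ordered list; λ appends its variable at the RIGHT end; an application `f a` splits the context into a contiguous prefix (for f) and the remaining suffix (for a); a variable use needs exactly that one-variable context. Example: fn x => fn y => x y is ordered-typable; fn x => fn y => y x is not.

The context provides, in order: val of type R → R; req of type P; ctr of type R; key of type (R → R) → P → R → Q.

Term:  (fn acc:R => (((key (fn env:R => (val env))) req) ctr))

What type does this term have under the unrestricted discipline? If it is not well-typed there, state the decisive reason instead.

term : R → Q
counts: val=1, req=1, ctr=1, key=1, acc (λ-bound)=0, env (λ-bound)=1
order of uses: key, val, env, req, ctr
typing: well-typed — term : R → Q
per-discipline verdicts: ordered ✗ | linear ✗ | affine ✓ | relevant ✗ | unrestricted ✓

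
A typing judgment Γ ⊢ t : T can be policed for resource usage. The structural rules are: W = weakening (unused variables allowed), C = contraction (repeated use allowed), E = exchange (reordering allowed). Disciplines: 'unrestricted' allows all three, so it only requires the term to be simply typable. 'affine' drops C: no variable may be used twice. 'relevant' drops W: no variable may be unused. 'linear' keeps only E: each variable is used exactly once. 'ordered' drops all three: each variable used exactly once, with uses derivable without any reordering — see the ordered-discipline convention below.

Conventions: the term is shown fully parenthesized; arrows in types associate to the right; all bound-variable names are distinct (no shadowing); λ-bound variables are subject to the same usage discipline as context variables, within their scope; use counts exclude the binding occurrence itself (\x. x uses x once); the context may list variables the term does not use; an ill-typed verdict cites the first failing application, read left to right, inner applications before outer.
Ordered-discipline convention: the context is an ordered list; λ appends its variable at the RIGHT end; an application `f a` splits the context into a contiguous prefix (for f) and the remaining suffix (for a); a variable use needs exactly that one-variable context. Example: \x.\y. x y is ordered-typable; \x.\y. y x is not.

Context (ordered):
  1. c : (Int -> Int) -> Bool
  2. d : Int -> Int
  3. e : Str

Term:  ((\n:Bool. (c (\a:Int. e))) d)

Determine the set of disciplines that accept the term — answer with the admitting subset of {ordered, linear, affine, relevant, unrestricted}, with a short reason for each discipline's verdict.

admitting disciplines: none
counts: c=1, d=1, e=1, n (bound)=0, a (bound)=0
left-to-right use order: c, e, d
typing: ill-typed: argument of type Int -> Str where Int -> Int is required
ordered ✗ (a type mismatch blocks all five)
linear ✗ (the type mismatch rejects it)
affine ✗ (not simply typable)
relevant ✗ (fails simple typing)
unrestricted ✗ (a type mismatch blocks all five)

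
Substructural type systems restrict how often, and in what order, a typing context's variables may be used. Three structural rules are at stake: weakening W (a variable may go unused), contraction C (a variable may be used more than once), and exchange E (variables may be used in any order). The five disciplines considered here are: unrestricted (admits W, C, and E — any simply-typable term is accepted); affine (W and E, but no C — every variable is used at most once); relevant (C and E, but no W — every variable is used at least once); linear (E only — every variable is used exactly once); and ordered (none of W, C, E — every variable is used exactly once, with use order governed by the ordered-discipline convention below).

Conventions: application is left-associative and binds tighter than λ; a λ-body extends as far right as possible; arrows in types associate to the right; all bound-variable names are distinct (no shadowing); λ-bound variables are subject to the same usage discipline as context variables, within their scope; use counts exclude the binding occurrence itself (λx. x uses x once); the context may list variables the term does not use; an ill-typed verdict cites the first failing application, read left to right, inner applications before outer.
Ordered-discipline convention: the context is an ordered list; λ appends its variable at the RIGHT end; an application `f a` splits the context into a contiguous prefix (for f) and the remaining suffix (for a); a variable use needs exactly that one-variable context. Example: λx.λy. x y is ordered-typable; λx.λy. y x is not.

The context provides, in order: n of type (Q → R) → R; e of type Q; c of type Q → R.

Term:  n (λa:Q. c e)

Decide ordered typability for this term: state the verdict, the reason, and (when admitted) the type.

no — a never used (weakening)
usage: n=1; e=1; c=1; a [bound]=0
use order (left to right): n, c, e
typing: well-typed — term : R
all disciplines: ordered ✗; linear ✗; affine ✓; relevant ✗; unrestricted ✓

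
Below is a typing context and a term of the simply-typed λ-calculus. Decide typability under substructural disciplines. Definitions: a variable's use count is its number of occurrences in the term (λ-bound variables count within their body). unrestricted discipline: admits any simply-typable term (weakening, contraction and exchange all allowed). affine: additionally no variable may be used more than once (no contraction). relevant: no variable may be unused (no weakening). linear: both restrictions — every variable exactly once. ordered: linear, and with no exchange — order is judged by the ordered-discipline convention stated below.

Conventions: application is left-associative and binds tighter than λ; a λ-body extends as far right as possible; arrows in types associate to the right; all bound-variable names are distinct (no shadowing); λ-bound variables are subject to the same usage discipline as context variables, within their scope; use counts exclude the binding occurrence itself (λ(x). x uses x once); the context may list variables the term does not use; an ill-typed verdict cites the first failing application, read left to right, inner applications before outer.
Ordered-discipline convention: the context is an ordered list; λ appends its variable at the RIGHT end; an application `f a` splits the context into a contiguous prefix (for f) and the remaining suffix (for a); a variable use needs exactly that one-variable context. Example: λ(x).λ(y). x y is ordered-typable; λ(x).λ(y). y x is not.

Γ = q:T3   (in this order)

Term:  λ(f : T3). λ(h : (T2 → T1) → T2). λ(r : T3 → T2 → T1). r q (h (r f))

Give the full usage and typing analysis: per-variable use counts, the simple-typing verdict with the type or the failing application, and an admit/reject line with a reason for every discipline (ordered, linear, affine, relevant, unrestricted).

use counts: q: 1×; f (λ-bound): 1×; h (λ-bound): 1×; r (λ-bound): 2×
uses in reading order: r, q, h, r, f
typing: well-typed — term : T3 → ((T2 → T1) → T2) → (T3 → T2 → T1) → T1
ordered: ✗ — repeated use of r ×2
linear: ✗ — repeated use of r ×2
affine: ✗ — repeated use of r ×2
relevant: ✓ — every one of q, f, h, r appears
unrestricted: ✓ — type-checks (T3 → ((T2 → T1) → T2) → (T3 → T2 → T1) → T1) and nothing is barred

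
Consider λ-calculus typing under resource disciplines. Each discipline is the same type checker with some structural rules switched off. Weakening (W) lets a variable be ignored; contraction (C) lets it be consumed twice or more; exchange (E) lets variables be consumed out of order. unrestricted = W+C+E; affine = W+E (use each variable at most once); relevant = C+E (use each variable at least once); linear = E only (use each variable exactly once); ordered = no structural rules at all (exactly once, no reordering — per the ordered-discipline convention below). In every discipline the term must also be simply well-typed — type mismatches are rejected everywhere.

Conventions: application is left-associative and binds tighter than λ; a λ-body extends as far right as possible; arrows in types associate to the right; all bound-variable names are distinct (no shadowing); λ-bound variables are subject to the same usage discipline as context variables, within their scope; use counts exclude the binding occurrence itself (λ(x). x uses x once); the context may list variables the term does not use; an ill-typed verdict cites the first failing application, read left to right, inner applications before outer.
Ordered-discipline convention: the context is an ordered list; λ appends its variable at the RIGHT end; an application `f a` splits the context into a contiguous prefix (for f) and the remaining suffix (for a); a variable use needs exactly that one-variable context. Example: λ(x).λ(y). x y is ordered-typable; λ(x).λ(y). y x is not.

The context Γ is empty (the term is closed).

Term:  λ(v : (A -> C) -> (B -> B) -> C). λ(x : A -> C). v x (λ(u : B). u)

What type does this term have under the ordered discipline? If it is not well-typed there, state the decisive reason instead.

term : ((A -> C) -> (B -> B) -> C) -> (A -> C) -> C
use counts: v (λ-bound) ×1; x (λ-bound) ×1; u (λ-bound) ×1
left-to-right use order: v, x, u
typing: the term checks, with type ((A -> C) -> (B -> B) -> C) -> (A -> C) -> C
all disciplines: ordered ✓ | linear ✓ | affine ✓ | relevant ✓ | unrestricted ✓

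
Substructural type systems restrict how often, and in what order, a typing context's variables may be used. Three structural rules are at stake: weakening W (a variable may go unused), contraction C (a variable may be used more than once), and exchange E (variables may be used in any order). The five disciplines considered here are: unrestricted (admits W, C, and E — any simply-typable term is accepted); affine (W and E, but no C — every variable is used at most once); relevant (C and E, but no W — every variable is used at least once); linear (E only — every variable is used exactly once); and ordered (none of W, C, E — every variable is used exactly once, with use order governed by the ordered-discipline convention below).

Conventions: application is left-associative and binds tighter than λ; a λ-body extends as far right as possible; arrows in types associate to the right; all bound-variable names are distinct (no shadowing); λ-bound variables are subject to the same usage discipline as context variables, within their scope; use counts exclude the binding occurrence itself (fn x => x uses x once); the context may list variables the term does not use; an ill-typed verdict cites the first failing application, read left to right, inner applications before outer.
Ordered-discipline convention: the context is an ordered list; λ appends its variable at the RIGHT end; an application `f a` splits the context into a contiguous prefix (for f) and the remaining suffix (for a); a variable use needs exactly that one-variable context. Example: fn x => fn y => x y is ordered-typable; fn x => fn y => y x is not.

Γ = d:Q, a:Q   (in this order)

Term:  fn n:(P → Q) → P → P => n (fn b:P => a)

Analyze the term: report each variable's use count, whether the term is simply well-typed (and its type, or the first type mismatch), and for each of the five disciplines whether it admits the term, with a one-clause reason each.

use counts: d=0; a=1; n [bound]=1; b [bound]=0
use order (left to right): n, a
typing: ✓ — ((P → Q) → P → P) → P → P
ordered: ✗, d, b never used (weakening)
linear: ✗, d, b never used (weakening)
affine: ✓, at most one use each (d, a, n, b)
relevant: ✗, d, b never used (weakening)
unrestricted: ✓, well-typed at ((P → Q) → P → P) → P → P; no restrictions here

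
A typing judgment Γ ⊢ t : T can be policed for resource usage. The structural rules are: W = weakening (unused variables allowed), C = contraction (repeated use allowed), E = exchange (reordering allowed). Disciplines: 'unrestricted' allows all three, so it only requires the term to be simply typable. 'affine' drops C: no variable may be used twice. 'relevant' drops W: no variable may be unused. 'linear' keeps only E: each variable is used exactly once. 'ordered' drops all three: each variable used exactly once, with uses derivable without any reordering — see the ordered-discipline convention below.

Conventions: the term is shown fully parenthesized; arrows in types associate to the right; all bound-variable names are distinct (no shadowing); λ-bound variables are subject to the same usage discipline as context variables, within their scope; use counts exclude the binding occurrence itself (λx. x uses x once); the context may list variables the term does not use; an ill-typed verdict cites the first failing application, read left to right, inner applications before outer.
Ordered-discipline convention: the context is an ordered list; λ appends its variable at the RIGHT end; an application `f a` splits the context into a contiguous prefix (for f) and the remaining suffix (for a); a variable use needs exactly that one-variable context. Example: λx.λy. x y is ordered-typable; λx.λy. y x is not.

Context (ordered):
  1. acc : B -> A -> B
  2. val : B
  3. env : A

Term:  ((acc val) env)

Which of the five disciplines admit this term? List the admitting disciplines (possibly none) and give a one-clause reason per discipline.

admitted in: ordered, linear, affine, relevant, unrestricted
use counts: acc ×1, val ×1, env ×1
use order (left to right): acc, val, env
typing: well-typed at B
ordered: ✓ — single-use (acc, val, env), ordered derivation ok
linear: ✓ — single use per variable (acc, val, env)
affine: ✓ — no duplicate uses among acc, val, env
relevant: ✓ — acc, val, env: all used, weakening unneeded
unrestricted: ✓ — typability at B is all that's needed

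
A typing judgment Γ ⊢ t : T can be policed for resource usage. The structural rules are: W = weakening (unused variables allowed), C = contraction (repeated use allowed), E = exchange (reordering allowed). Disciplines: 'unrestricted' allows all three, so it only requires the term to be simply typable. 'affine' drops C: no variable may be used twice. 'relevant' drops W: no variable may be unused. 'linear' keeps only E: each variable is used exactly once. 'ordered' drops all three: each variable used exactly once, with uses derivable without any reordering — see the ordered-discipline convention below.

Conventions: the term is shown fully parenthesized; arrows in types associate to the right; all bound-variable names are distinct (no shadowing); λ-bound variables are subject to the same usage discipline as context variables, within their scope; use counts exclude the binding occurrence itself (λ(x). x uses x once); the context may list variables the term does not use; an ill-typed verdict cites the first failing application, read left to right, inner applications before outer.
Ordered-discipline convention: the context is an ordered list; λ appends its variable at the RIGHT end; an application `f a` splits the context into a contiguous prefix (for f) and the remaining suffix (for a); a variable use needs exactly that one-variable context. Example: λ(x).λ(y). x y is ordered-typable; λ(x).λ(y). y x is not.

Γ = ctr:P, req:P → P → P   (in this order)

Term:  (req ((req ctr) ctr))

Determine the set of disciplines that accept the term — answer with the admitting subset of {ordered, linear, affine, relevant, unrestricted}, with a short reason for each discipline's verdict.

admitted by: relevant, unrestricted
counts: ctr ×2, req ×2
use order (left to right): req, req, ctr, ctr
typing: well-typed — term : P → P
ordered ✗ (uses contraction: ctr ×2, req ×2)
linear ✗ (uses contraction: ctr ×2, req ×2)
affine ✗ (uses contraction: ctr ×2, req ×2)
relevant ✓ (at least one use each (ctr, req))
unrestricted ✓ (typability at P → P is all that's needed)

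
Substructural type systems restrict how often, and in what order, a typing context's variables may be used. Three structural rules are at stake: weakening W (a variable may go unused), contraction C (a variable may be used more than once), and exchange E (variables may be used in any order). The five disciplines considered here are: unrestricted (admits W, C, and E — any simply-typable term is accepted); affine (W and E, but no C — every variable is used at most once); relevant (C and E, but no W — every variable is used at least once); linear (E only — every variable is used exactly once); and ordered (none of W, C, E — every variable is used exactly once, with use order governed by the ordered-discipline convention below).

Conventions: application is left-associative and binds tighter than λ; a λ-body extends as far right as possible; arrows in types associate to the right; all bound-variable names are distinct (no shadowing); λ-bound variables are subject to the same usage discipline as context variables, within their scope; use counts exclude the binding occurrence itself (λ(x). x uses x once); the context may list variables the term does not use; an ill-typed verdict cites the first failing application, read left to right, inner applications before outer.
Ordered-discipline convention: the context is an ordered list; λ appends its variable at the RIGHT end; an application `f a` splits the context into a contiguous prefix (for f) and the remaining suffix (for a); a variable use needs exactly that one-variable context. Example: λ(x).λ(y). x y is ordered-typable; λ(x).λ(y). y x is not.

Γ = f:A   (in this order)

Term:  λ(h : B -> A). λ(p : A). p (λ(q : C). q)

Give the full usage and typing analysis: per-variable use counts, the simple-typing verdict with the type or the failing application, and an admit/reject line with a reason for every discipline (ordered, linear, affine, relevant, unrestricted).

counts: f ×0, h [bound] ×0, p [bound] ×1, q [bound] ×1
use order (left to right): p, q
typing: ill-typed: non-arrow in function slot: A
ordered: ✗, not simply typable
linear: ✗, fails simple typing
affine: ✗, a type mismatch blocks all five
relevant: ✗, the type mismatch rejects it
unrestricted: ✗, not simply typable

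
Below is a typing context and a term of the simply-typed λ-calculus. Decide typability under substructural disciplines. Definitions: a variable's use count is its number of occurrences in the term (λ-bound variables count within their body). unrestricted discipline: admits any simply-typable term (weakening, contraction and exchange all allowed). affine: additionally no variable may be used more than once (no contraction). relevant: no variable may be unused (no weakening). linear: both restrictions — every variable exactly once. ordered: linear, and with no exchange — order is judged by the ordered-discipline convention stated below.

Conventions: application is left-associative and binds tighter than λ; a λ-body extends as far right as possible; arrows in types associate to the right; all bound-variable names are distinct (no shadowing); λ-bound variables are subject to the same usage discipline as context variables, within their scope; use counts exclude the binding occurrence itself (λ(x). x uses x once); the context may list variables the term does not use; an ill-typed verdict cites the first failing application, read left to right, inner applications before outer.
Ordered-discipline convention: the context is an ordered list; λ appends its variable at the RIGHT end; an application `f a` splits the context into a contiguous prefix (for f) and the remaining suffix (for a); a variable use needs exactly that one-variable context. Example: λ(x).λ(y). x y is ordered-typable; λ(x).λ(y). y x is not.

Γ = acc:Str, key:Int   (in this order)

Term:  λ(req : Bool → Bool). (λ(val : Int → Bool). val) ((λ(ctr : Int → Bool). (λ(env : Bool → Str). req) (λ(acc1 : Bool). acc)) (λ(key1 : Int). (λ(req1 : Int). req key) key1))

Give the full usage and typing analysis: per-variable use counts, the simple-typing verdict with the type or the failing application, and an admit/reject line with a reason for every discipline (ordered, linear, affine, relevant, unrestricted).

variable uses: acc: 1×, key: 1×, req (λ-bound): 2×, val (λ-bound): 1×, ctr (λ-bound): 0×, env (λ-bound): 0×, acc1 (λ-bound): 0×, key1 (λ-bound): 1×, req1 (λ-bound): 0×
left-to-right use order: val, req, acc, req, key, key1
typing: ill-typed: an application expects Bool but receives Int
ordered: ✗ — fails simple typing
linear: ✗ — a type mismatch blocks all five
affine: ✗ — the type mismatch rejects it
relevant: ✗ — not simply typable
unrestricted: ✗ — fails simple typing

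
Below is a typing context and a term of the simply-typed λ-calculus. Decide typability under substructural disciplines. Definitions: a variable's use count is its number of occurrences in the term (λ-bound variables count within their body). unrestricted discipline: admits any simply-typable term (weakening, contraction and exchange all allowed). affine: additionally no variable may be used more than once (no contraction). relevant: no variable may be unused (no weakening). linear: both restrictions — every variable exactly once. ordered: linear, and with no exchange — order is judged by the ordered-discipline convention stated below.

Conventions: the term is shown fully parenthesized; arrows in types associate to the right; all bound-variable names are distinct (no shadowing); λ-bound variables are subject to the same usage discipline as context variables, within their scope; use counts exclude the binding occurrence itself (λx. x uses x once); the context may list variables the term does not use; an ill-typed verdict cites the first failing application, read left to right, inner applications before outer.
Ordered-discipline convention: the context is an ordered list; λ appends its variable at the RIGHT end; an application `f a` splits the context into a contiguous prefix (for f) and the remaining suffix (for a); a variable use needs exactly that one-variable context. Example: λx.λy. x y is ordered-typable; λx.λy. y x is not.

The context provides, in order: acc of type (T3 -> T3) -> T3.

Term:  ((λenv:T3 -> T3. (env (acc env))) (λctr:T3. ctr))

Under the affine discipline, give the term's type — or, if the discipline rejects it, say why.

not well-typed under affine — repeated use of env ×2
usage: acc: 1; env (bound): 2; ctr (bound): 1
uses in reading order: env, acc, env, ctr
typing: ✓ — T3
summary: ordered ✗; linear ✗; affine ✗; relevant ✓; unrestricted ✓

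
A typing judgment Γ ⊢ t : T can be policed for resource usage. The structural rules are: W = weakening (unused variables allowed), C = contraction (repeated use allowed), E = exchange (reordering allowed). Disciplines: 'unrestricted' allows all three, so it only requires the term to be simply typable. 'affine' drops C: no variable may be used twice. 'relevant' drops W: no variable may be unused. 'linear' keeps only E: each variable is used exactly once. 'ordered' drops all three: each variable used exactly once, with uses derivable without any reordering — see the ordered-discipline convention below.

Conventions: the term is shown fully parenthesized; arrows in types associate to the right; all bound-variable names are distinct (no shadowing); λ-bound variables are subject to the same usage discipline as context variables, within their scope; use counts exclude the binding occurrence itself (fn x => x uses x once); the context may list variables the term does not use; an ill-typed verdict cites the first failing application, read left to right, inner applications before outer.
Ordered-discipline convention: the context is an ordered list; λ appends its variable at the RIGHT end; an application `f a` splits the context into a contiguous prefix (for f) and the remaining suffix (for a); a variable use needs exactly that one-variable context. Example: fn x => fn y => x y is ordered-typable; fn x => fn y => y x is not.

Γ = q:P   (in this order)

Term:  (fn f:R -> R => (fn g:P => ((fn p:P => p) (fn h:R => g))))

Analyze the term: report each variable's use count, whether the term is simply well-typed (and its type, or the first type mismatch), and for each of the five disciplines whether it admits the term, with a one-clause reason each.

variable uses: q: 0×, f (λ-bound): 0×, g (λ-bound): 1×, p (λ-bound): 1×, h (λ-bound): 0×
uses in reading order: p, g
typing: ill-typed: an application expects P but receives R -> P
ordered: ✗, a type mismatch blocks all five
linear: ✗, the type mismatch rejects it
affine: ✗, not simply typable
relevant: ✗, fails simple typing
unrestricted: ✗, a type mismatch blocks all five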